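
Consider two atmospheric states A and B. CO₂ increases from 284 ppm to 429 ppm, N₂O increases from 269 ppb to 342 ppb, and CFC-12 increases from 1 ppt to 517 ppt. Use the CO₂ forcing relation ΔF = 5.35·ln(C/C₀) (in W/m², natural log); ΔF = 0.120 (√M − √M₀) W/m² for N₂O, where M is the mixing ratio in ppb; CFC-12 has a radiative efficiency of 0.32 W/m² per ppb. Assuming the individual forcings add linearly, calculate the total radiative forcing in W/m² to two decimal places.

CO₂: 5.35 × ln(429/284) = 5.35 × ln(1.51056) = 5.35 × 0.41248 = 2.2068 W/m².
N₂O: 0.120 × (√342 − √269) = 0.120 × (18.4932 − 16.4012) = 0.120 × 2.0920 = 0.2510 W/m².
CFC-12: Δ = 517 − 1 = 516 ppt = 0.516 ppb; ΔF = 0.32 × 0.516 = 0.1651 W/m².
Total ΔF = 2.2068 + 0.2510 + 0.1651 = 2.6229 W/m².

ΔF = 2.62 W/m²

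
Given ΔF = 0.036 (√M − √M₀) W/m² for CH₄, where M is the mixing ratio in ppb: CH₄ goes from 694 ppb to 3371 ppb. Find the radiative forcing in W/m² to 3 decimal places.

ΔF = 1.142 W/m²

CH₄: 0.036 × (√3371 − √694) = 0.036 × (58.0603 − 26.3439) = 0.036 × 31.7164 = 1.1418 W/m².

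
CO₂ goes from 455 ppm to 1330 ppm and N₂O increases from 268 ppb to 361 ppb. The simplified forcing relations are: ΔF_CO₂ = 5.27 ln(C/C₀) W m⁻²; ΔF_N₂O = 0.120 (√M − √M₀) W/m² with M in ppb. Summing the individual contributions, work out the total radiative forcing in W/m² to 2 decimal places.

CO₂: 5.27 × ln(1330/455) = 5.27 × ln(2.92308) = 5.27 × 1.07264 = 5.6528 W/m².
N₂O: 0.120 × (√361 − √268) = 0.120 × (19.0000 − 16.3707) = 0.120 × 2.6293 = 0.3155 W/m².
Total ΔF = 5.6528 + 0.3155 = 5.9683 W/m².

ΔF = 5.97 W/m²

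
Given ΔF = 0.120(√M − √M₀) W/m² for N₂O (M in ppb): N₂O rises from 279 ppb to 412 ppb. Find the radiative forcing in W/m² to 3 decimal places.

N₂O: 0.120 × (√412 − √279) = 0.120 × (20.2978 − 16.7033) = 0.120 × 3.5945 = 0.4313 W/m².

ΔF = 0.431 W/m²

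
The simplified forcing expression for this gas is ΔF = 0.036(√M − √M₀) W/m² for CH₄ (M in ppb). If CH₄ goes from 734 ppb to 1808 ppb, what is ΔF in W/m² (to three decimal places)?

ΔF = 0.555 W/m²

CH₄: 0.036 × (√1808 − √734) = 0.036 × (42.5206 − 27.0924) = 0.036 × 15.4282 = 0.5554 W/m².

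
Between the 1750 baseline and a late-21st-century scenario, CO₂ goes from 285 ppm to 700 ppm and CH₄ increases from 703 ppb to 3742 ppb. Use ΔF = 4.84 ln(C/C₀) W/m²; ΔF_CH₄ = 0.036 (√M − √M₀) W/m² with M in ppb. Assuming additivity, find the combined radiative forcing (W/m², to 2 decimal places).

CO₂: 4.84 × ln(700/285) = 4.84 × ln(2.45614) = 4.84 × 0.89859 = 4.3492 W/m².
CH₄: 0.036 × (√3742 − √703) = 0.036 × (61.1719 − 26.5141) = 0.036 × 34.6578 = 1.2477 W/m².
Total ΔF = 4.3492 + 1.2477 = 5.5969 W/m².

ΔF = 5.60 W/m²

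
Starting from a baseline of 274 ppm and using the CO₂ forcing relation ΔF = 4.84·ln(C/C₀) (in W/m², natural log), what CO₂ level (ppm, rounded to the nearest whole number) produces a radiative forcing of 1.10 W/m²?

Set 4.84 ln(C/274) = 1.10, so ln(C/274) = 1.10/4.84 = 0.22727.
Then C/274 = e^0.22727 = 1.25517, giving C = 274 × 1.25517 = 343.92 ppm.

C ≈ 344 ppm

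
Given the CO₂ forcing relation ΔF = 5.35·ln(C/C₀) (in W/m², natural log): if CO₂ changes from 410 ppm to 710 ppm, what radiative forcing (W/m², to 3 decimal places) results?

ΔF = 2.938 W/m²

CO₂ absorption bands are partially saturated, so forcing scales with the logarithm of the concentration ratio.
CO₂: 5.35 × ln(710/410) = 5.35 × ln(1.73171) = 5.35 × 0.54911 = 2.9377 W/m².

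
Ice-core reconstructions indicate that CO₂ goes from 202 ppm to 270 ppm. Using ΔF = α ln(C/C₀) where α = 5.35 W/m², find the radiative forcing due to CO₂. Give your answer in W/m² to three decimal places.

CO₂: 5.35 × ln(270/202) = 5.35 × ln(1.33663) = 5.35 × 0.29015 = 1.5523 W/m².

ΔF = 1.552 W/m²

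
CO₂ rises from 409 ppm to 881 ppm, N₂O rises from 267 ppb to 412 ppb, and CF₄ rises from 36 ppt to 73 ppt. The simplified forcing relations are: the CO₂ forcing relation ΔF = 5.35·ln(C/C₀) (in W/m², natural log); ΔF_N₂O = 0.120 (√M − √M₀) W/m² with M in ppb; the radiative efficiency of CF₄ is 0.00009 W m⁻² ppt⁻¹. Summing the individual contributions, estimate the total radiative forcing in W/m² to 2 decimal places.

ΔF = 4.58 W/m²

CO₂: 5.35 × ln(881/409) = 5.35 × ln(2.15403) = 5.35 × 0.76734 = 4.1053 W/m².
N₂O: 0.120 × (√412 − √267) = 0.120 × (20.2978 − 16.3401) = 0.120 × 3.9577 = 0.4749 W/m².
CF₄: ΔF = 0.00009 × (73 − 36) = 0.00009 × 37 = 0.0033 W/m².
Total ΔF = 4.1053 + 0.4749 + 0.0033 = 4.5835 W/m².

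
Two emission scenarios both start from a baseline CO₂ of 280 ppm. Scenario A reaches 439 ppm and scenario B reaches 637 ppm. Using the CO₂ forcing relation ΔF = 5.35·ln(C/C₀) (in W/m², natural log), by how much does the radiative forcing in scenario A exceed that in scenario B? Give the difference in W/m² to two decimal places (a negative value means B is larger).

ΔF_A − ΔF_B = -1.99 W/m²

ΔF_A = 5.35 ln(439/280) = 5.35 × 0.44971 = 2.4059 W/m².
ΔF_B = 5.35 ln(637/280) = 5.35 × 0.82198 = 4.3976 W/m².
Difference: 2.4059 − 4.3976 = -1.9917 W/m².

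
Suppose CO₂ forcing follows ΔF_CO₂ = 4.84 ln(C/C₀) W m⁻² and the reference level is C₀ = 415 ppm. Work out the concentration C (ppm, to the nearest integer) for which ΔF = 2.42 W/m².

C ≈ 684 ppm

Set 4.84 ln(C/415) = 2.42, so ln(C/415) = 2.42/4.84 = 0.50000.
Then C/415 = e^0.50000 = 1.64872, giving C = 415 × 1.64872 = 684.22 ppm.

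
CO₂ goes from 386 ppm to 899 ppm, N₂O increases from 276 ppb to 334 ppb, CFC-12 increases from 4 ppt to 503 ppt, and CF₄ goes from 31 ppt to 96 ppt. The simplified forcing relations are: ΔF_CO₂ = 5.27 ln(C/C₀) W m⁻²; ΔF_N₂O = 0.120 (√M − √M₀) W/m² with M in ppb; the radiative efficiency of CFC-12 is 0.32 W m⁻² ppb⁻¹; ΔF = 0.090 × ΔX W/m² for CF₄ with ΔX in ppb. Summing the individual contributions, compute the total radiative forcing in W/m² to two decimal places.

CO₂: 5.27 × ln(899/386) = 5.27 × ln(2.32902) = 5.27 × 0.84545 = 4.4555 W/m².
N₂O: 0.120 × (√334 − √276) = 0.120 × (18.2757 − 16.6132) = 0.120 × 1.6625 = 0.1995 W/m².
CFC-12: Δ = 503 − 4 = 499 ppt = 0.499 ppb; ΔF = 0.32 × 0.499 = 0.1597 W/m².
CF₄: Δ = 96 − 31 = 65 ppt = 0.065 ppb; ΔF = 0.090 × 0.065 = 0.0059 W/m².
Total ΔF = 4.4555 + 0.1995 + 0.1597 + 0.0059 = 4.8206 W/m².

ΔF = 4.82 W/m²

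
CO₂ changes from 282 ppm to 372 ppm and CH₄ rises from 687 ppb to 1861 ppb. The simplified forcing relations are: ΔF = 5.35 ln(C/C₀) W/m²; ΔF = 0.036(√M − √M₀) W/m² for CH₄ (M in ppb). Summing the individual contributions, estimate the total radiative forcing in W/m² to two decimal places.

CO₂: 5.35 × ln(372/282) = 5.35 × ln(1.31915) = 5.35 × 0.27699 = 1.4819 W/m².
CH₄: 0.036 × (√1861 − √687) = 0.036 × (43.1393 − 26.2107) = 0.036 × 16.9286 = 0.6094 W/m².
Total ΔF = 1.4819 + 0.6094 = 2.0913 W/m².

ΔF = 2.09 W/m²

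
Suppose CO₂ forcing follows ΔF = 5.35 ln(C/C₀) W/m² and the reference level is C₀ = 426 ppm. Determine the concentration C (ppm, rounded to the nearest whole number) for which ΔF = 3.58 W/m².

C ≈ 832 ppm

Set 5.35 ln(C/426) = 3.58, so ln(C/426) = 3.58/5.35 = 0.66916.
Then C/426 = e^0.66916 = 1.95260, giving C = 426 × 1.95260 = 831.81 ppm.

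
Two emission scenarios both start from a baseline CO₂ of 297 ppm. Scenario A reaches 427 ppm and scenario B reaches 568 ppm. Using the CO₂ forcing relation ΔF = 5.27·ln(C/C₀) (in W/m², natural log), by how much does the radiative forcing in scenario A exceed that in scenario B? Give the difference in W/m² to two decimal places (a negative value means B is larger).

ΔF_A − ΔF_B = -1.50 W/m²

ΔF_A = 5.27 ln(427/297) = 5.27 × 0.36305 = 1.9133 W/m².
ΔF_B = 5.27 ln(568/297) = 5.27 × 0.64839 = 3.4170 W/m².
Difference: 1.9133 − 3.4170 = -1.5037 W/m².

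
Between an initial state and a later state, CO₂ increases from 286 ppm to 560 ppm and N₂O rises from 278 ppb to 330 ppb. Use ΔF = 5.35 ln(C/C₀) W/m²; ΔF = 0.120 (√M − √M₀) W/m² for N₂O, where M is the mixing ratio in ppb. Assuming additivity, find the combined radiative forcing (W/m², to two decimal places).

CO₂: 5.35 × ln(560/286) = 5.35 × ln(1.95804) = 5.35 × 0.67194 = 3.5949 W/m².
N₂O: 0.120 × (√330 − √278) = 0.120 × (18.1659 − 16.6733) = 0.120 × 1.4926 = 0.1791 W/m².
Total ΔF = 3.5949 + 0.1791 = 3.7740 W/m².

ΔF = 3.77 W/m²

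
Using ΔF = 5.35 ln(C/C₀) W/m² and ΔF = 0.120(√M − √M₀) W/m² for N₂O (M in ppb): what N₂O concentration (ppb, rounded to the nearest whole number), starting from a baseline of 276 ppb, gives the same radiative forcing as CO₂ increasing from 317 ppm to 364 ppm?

M ≈ 519 ppb

CO₂ forcing: 5.35 × ln(364/317) = 5.35 × 0.138252 = 0.73965 W/m².
Set 0.120(√M − √276) = 0.73965: √M = 0.73965/0.120 + √276 = 6.1638 + 16.6132 = 22.7770.
M = (22.7770)² = 518.79 ppb.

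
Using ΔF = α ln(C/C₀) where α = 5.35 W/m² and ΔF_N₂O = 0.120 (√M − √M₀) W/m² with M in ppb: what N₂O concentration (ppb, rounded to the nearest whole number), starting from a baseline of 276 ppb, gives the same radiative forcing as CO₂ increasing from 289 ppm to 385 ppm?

CO₂ forcing: 5.35 × ln(385/289) = 5.35 × 0.286817 = 1.53447 W/m².
Set 0.120(√M − √276) = 1.53447: √M = 1.53447/0.120 + √276 = 12.7873 + 16.6132 = 29.4005.
M = (29.4005)² = 864.39 ppb.

M ≈ 864 ppb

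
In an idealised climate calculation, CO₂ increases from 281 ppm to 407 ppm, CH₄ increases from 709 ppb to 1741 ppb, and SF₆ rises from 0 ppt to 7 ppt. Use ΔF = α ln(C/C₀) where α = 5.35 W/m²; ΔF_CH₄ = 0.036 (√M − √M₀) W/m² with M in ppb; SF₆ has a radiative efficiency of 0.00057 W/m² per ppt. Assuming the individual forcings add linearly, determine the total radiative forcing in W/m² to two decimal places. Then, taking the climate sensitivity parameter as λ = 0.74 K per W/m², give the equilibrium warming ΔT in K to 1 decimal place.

ΔF = 2.53 W/m²; ΔT = 1.9 K

CO₂: 5.35 × ln(407/281) = 5.35 × ln(1.44840) = 5.35 × 0.37046 = 1.9820 W/m².
CH₄: 0.036 × (√1741 − √709) = 0.036 × (41.7253 − 26.6271) = 0.036 × 15.0982 = 0.5435 W/m².
SF₆: ΔF = 0.00057 × (7 − 0) = 0.00057 × 7 = 0.0040 W/m².
Total ΔF = 1.9820 + 0.5435 + 0.0040 = 2.5295 W/m².
ΔT = λ ΔF = 0.74 × 2.53 = 1.8722 K.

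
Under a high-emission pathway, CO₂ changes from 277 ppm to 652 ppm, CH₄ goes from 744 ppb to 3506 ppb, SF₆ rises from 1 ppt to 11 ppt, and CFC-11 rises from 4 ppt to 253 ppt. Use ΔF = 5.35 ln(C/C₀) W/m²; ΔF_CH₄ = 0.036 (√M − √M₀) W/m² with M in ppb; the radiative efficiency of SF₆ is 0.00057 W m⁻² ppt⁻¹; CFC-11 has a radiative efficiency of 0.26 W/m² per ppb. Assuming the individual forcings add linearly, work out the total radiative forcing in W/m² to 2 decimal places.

ΔF = 5.80 W/m²

CO₂: 5.35 × ln(652/277) = 5.35 × ln(2.35379) = 5.35 × 0.85603 = 4.5798 W/m².
CH₄: 0.036 × (√3506 − √744) = 0.036 × (59.2115 − 27.2764) = 0.036 × 31.9351 = 1.1497 W/m².
SF₆: ΔF = 0.00057 × (11 − 1) = 0.00057 × 10 = 0.0057 W/m².
CFC-11: Δ = 253 − 4 = 249 ppt = 0.249 ppb; ΔF = 0.26 × 0.249 = 0.0647 W/m².
Total ΔF = 4.5798 + 1.1497 + 0.0057 + 0.0647 = 5.7999 W/m².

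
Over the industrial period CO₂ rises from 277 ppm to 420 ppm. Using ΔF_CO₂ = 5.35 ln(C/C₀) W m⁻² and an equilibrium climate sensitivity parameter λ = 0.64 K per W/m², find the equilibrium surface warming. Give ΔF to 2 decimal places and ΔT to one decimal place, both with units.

CO₂: 5.35 × ln(420/277) = 5.35 × ln(1.51625) = 5.35 × 0.41624 = 2.2269 W/m².
ΔT = λ ΔF = 0.64 × 2.23 = 1.4272 K.

ΔF = 2.23 W/m²; ΔT = 1.4 K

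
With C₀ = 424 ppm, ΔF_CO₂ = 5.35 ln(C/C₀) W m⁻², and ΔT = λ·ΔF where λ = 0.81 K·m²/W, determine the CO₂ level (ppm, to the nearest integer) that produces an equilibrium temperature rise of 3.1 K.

Required forcing: ΔF = ΔT/λ = 3.1/0.81 = 3.8272 W/m².
Then ln(C/424) = ΔF/5.35 = 3.8272/5.35 = 0.71536.
So C = 424 × e^0.71536 = 424 × 2.04492 = 867.05 ppm.

C ≈ 867 ppm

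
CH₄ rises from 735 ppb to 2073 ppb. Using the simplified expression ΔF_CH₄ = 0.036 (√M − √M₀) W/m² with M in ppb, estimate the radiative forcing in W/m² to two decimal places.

CH₄: 0.036 × (√2073 − √735) = 0.036 × (45.5302 − 27.1109) = 0.036 × 18.4193 = 0.6631 W/m².

ΔF = 0.66 W/m²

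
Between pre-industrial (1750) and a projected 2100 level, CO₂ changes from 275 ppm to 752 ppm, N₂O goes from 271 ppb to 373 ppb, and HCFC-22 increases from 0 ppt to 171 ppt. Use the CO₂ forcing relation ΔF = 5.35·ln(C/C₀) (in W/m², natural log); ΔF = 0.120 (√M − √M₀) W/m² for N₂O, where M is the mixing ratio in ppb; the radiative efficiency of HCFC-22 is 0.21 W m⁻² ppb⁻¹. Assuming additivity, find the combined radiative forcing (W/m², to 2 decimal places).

ΔF = 5.76 W/m²

CO₂: 5.35 × ln(752/275) = 5.35 × ln(2.73455) = 5.35 × 1.00597 = 5.3819 W/m².
N₂O: 0.120 × (√373 − √271) = 0.120 × (19.3132 − 16.4621) = 0.120 × 2.8511 = 0.3421 W/m².
HCFC-22: Δ = 171 − 0 = 171 ppt = 0.171 ppb; ΔF = 0.21 × 0.171 = 0.0359 W/m².
Total ΔF = 5.3819 + 0.3421 + 0.0359 = 5.7599 W/m².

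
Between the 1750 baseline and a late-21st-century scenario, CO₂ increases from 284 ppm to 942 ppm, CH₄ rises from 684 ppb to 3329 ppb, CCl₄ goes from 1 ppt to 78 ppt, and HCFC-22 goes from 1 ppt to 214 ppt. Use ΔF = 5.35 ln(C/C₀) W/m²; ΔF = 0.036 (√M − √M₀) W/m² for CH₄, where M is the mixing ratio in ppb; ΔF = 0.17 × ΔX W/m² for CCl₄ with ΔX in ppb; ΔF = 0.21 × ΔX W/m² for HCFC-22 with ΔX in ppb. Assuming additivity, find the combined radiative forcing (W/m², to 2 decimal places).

ΔF = 7.61 W/m²

CO₂: 5.35 × ln(942/284) = 5.35 × ln(3.31690) = 5.35 × 1.19903 = 6.4148 W/m².
CH₄: 0.036 × (√3329 − √684) = 0.036 × (57.6975 − 26.1534) = 0.036 × 31.5441 = 1.1356 W/m².
CCl₄: Δ = 78 − 1 = 77 ppt = 0.077 ppb; ΔF = 0.17 × 0.077 = 0.0131 W/m².
HCFC-22: Δ = 214 − 1 = 213 ppt = 0.213 ppb; ΔF = 0.21 × 0.213 = 0.0447 W/m².
Total ΔF = 6.4148 + 1.1356 + 0.0131 + 0.0447 = 7.6082 W/m².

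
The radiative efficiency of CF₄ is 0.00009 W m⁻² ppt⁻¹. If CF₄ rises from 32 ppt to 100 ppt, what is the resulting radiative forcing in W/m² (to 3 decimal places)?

ΔF = 0.006 W/m²

CF₄: ΔF = 0.00009 × (100 − 32) = 0.00009 × 68 = 0.0061 W/m².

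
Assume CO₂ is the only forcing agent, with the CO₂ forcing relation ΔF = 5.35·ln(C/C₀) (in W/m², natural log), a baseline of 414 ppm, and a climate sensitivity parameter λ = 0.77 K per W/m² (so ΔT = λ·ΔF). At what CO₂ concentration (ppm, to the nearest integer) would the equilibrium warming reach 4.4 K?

C ≈ 1205 ppm

Required forcing: ΔF = ΔT/λ = 4.4/0.77 = 5.7143 W/m².
Then ln(C/414) = ΔF/5.35 = 5.7143/5.35 = 1.06809.
So C = 414 × e^1.06809 = 414 × 2.90982 = 1204.67 ppm.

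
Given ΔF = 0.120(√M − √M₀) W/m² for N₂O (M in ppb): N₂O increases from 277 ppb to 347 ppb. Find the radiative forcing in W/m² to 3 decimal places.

N₂O: 0.120 × (√347 − √277) = 0.120 × (18.6279 − 16.6433) = 0.120 × 1.9846 = 0.2382 W/m².

ΔF = 0.238 W/m²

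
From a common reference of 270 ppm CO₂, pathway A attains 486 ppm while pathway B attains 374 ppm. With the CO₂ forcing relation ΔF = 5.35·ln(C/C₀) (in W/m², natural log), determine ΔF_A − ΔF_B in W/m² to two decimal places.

ΔF_A = 5.35 ln(486/270) = 5.35 × 0.58779 = 3.1447 W/m².
ΔF_B = 5.35 ln(374/270) = 5.35 × 0.32583 = 1.7432 W/m².
Difference: 3.1447 − 1.7432 = 1.4015 W/m².

ΔF_A − ΔF_B = 1.40 W/m²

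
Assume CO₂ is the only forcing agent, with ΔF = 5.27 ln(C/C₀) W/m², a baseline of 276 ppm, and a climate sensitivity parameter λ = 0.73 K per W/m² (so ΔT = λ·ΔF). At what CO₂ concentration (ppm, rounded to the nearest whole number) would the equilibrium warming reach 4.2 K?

C ≈ 822 ppm

Required forcing: ΔF = ΔT/λ = 4.2/0.73 = 5.7534 W/m².
Then ln(C/276) = ΔF/5.27 = 5.7534/5.27 = 1.09173.
So C = 276 × e^1.09173 = 276 × 2.97942 = 822.32 ppm.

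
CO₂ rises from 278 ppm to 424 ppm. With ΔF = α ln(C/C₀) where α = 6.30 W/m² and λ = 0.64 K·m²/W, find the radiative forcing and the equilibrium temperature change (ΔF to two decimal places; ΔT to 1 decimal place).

CO₂: 6.30 × ln(424/278) = 6.30 × ln(1.52518) = 6.30 × 0.42211 = 2.6593 W/m².
ΔT = λ ΔF = 0.64 × 2.66 = 1.7024 K.

ΔF = 2.66 W/m²; ΔT = 1.7 K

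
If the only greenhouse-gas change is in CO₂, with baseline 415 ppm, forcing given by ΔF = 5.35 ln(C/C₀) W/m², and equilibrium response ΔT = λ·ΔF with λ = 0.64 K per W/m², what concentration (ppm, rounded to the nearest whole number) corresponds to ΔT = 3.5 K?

C ≈ 1153 ppm

Required forcing: ΔF = ΔT/λ = 3.5/0.64 = 5.4688 W/m².
Then ln(C/415) = ΔF/5.35 = 5.4688/5.35 = 1.02221.
So C = 415 × e^1.02221 = 415 × 2.77933 = 1153.42 ppm.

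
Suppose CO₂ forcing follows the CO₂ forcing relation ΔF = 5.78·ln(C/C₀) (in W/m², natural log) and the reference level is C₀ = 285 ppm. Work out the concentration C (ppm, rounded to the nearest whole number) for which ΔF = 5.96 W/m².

C ≈ 799 ppm

Set 5.78 ln(C/285) = 5.96, so ln(C/285) = 5.96/5.78 = 1.03114.
Then C/285 = e^1.03114 = 2.80426, giving C = 285 × 2.80426 = 799.21 ppm.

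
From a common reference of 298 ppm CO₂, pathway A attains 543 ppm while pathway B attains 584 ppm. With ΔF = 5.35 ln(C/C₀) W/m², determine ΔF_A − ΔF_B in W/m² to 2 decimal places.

ΔF_A = 5.35 ln(543/298) = 5.35 × 0.60002 = 3.2101 W/m².
ΔF_B = 5.35 ln(584/298) = 5.35 × 0.67281 = 3.5995 W/m².
Difference: 3.2101 − 3.5995 = -0.3894 W/m².

ΔF_A − ΔF_B = -0.39 W/m²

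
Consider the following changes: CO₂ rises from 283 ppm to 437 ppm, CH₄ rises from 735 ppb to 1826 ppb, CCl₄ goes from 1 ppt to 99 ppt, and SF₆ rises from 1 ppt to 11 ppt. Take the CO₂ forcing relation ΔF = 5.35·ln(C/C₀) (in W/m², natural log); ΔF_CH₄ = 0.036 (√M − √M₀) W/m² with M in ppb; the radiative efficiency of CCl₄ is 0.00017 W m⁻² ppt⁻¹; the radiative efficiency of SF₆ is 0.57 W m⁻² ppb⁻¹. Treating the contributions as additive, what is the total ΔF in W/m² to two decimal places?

CO₂: 5.35 × ln(437/283) = 5.35 × ln(1.54417) = 5.35 × 0.43449 = 2.3245 W/m².
CH₄: 0.036 × (√1826 − √735) = 0.036 × (42.7317 − 27.1109) = 0.036 × 15.6208 = 0.5623 W/m².
CCl₄: ΔF = 0.00017 × (99 − 1) = 0.00017 × 98 = 0.0167 W/m².
SF₆: Δ = 11 − 1 = 10 ppt = 0.010 ppb; ΔF = 0.57 × 0.010 = 0.0057 W/m².
Total ΔF = 2.3245 + 0.5623 + 0.0167 + 0.0057 = 2.9092 W/m².

ΔF = 2.91 W/m²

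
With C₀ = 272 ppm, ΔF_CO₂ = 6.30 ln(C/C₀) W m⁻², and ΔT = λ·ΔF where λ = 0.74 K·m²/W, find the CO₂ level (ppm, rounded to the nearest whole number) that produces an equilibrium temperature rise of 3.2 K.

C ≈ 540 ppm

Required forcing: ΔF = ΔT/λ = 3.2/0.74 = 4.3243 W/m².
Then ln(C/272) = ΔF/6.30 = 4.3243/6.30 = 0.68640.
So C = 272 × e^0.68640 = 272 × 1.98655 = 540.34 ppm.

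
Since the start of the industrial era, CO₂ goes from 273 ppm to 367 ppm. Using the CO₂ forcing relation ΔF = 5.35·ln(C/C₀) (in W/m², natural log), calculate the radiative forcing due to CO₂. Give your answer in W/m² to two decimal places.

ΔF = 1.58 W/m²

CO₂: 5.35 × ln(367/273) = 5.35 × ln(1.34432) = 5.35 × 0.29589 = 1.5830 W/m².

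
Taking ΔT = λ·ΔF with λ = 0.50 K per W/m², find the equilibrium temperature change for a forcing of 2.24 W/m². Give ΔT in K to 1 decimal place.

ΔT = 1.1 K

ΔT = λ ΔF = 0.50 × 2.24 = 1.1200 K.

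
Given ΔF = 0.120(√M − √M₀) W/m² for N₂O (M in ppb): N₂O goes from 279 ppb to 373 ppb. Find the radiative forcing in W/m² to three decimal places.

N₂O: 0.120 × (√373 − √279) = 0.120 × (19.3132 − 16.7033) = 0.120 × 2.6099 = 0.3132 W/m².

ΔF = 0.313 W/m²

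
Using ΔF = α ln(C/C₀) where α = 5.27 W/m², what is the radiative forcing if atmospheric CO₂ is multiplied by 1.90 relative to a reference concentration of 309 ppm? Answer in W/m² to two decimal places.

Because the forcing depends only on the ratio C/C₀, the initial concentration does not enter.
ΔF = 5.27 × ln(1.90) = 5.27 × 0.64185 = 3.3825 W/m².

ΔF = 3.38 W/m²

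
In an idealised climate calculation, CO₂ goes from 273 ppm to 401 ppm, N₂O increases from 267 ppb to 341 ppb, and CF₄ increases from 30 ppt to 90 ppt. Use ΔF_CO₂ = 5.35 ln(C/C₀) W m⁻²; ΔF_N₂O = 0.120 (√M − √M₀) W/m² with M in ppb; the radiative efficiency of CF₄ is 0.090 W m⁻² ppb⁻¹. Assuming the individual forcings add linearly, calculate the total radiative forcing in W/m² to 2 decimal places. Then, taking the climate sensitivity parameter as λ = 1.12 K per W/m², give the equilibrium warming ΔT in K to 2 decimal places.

CO₂: 5.35 × ln(401/273) = 5.35 × ln(1.46886) = 5.35 × 0.38449 = 2.0570 W/m².
N₂O: 0.120 × (√341 − √267) = 0.120 × (18.4662 − 16.3401) = 0.120 × 2.1261 = 0.2551 W/m².
CF₄: Δ = 90 − 30 = 60 ppt = 0.060 ppb; ΔF = 0.090 × 0.060 = 0.0054 W/m².
Total ΔF = 2.0570 + 0.2551 + 0.0054 = 2.3175 W/m².
ΔT = λ ΔF = 1.12 × 2.32 = 2.5984 K.

ΔF = 2.32 W/m²; ΔT = 2.60 K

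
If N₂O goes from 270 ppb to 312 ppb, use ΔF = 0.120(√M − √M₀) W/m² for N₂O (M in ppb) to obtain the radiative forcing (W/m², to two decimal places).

ΔF = 0.15 W/m²

N₂O: 0.120 × (√312 − √270) = 0.120 × (17.6635 − 16.4317) = 0.120 × 1.2318 = 0.1478 W/m².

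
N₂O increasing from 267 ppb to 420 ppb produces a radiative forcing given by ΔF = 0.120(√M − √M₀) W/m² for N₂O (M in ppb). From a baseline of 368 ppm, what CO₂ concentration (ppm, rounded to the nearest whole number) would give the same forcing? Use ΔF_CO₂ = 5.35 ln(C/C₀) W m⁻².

N₂O forcing: 0.120 × (√420 − √267) = 0.120 × (20.4939 − 16.3401) = 0.120 × 4.1538 = 0.49846 W/m².
Set 5.35 ln(C/368) = 0.49846: ln(C/368) = 0.49846/5.35 = 0.09317, so C = 368 × e^0.09317 = 368 × 1.09765 = 403.94 ppm.

C ≈ 404 ppm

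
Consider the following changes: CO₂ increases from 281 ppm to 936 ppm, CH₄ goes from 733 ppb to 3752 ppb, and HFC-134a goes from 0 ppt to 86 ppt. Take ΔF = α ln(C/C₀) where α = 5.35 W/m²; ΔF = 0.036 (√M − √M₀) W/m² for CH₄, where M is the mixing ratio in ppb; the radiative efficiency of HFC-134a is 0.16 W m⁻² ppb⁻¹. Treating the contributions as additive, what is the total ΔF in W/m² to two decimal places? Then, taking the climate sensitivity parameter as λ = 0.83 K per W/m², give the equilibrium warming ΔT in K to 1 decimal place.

ΔF = 7.68 W/m²; ΔT = 6.4 K

CO₂: 5.35 × ln(936/281) = 5.35 × ln(3.33096) = 5.35 × 1.20326 = 6.4374 W/m².
CH₄: 0.036 × (√3752 − √733) = 0.036 × (61.2536 − 27.0740) = 0.036 × 34.1796 = 1.2305 W/m².
HFC-134a: Δ = 86 − 0 = 86 ppt = 0.086 ppb; ΔF = 0.16 × 0.086 = 0.0138 W/m².
Total ΔF = 6.4374 + 1.2305 + 0.0138 = 7.6817 W/m².
ΔT = λ ΔF = 0.83 × 7.68 = 6.3744 K.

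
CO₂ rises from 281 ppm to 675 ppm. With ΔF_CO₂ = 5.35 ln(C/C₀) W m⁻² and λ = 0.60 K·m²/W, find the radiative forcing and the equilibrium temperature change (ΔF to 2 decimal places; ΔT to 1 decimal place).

CO₂: 5.35 × ln(675/281) = 5.35 × ln(2.40214) = 5.35 × 0.87636 = 4.6885 W/m².
ΔT = λ ΔF = 0.60 × 4.69 = 2.8140 K.

ΔF = 4.69 W/m²; ΔT = 2.8 K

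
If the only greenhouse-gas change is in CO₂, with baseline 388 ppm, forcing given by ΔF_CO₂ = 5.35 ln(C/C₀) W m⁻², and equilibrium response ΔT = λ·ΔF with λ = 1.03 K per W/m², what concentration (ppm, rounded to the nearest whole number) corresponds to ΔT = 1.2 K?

C ≈ 482 ppm

Required forcing: ΔF = ΔT/λ = 1.2/1.03 = 1.1650 W/m².
Then ln(C/388) = ΔF/5.35 = 1.1650/5.35 = 0.21776.
So C = 388 × e^0.21776 = 388 × 1.24329 = 482.40 ppm.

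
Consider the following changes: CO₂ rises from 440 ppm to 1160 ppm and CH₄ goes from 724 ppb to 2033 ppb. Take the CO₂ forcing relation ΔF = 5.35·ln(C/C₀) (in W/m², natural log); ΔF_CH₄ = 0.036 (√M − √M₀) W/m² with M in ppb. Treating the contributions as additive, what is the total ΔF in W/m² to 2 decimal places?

CO₂: 5.35 × ln(1160/440) = 5.35 × ln(2.63636) = 5.35 × 0.96940 = 5.1863 W/m².
CH₄: 0.036 × (√2033 − √724) = 0.036 × (45.0888 − 26.9072) = 0.036 × 18.1816 = 0.6545 W/m².
Total ΔF = 5.1863 + 0.6545 = 5.8408 W/m².

ΔF = 5.84 W/m²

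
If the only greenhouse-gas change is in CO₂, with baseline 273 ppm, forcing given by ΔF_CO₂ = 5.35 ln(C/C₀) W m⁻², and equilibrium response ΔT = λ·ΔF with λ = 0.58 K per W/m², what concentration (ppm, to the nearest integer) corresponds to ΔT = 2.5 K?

C ≈ 611 ppm

Required forcing: ΔF = ΔT/λ = 2.5/0.58 = 4.3103 W/m².
Then ln(C/273) = ΔF/5.35 = 4.3103/5.35 = 0.80566.
So C = 273 × e^0.80566 = 273 × 2.23817 = 611.02 ppm.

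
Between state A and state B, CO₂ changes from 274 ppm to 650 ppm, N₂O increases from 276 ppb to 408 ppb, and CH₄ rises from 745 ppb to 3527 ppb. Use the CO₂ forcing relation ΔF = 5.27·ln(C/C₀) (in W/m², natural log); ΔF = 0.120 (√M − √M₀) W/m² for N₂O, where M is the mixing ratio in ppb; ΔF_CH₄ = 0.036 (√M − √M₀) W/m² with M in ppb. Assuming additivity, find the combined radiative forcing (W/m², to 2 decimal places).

CO₂: 5.27 × ln(650/274) = 5.27 × ln(2.37226) = 5.27 × 0.86384 = 4.5524 W/m².
N₂O: 0.120 × (√408 − √276) = 0.120 × (20.1990 − 16.6132) = 0.120 × 3.5858 = 0.4303 W/m².
CH₄: 0.036 × (√3527 − √745) = 0.036 × (59.3886 − 27.2947) = 0.036 × 32.0939 = 1.1554 W/m².
Total ΔF = 4.5524 + 0.4303 + 1.1554 = 6.1381 W/m².

ΔF = 6.14 W/m²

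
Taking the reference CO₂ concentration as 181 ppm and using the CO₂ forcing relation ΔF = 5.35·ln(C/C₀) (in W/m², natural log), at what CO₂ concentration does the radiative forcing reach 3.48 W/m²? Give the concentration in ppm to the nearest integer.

Set 5.35 ln(C/181) = 3.48, so ln(C/181) = 3.48/5.35 = 0.65047.
Then C/181 = e^0.65047 = 1.91644, giving C = 181 × 1.91644 = 346.88 ppm.

C ≈ 347 ppm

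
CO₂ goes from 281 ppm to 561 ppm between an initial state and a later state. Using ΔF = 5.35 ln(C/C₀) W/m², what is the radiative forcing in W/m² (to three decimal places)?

ΔF = 3.699 W/m²

CO₂ absorption bands are partially saturated, so forcing scales with the logarithm of the concentration ratio.
CO₂: 5.35 × ln(561/281) = 5.35 × ln(1.99644) = 5.35 × 0.69137 = 3.6988 W/m².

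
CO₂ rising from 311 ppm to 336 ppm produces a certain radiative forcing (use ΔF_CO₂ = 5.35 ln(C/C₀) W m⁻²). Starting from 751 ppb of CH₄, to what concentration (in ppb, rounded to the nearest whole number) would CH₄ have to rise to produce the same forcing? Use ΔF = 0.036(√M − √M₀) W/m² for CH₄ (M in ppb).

CO₂ forcing: 5.35 × ln(336/311) = 5.35 × 0.077318 = 0.41365 W/m².
Set 0.036(√M − √751) = 0.41365: √M = 0.41365/0.036 + √751 = 11.4903 + 27.4044 = 38.8947.
M = (38.8947)² = 1512.80 ppb.

M ≈ 1513 ppb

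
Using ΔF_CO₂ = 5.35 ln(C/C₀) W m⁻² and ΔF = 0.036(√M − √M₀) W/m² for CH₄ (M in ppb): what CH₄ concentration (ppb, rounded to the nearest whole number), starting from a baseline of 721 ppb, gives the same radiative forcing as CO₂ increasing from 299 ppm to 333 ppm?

M ≈ 1837 ppb

CO₂ forcing: 5.35 × ln(333/299) = 5.35 × 0.107699 = 0.57619 W/m².
Set 0.036(√M − √721) = 0.57619: √M = 0.57619/0.036 + √721 = 16.0053 + 26.8514 = 42.8567.
M = (42.8567)² = 1836.70 ppb.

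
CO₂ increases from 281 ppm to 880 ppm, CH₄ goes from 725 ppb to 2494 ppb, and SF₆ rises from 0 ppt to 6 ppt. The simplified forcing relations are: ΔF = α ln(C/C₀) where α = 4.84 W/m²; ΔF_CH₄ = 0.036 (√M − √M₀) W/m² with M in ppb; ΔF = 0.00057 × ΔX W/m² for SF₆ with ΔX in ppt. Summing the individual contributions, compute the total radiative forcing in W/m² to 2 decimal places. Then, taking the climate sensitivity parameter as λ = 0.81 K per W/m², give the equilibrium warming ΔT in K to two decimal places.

ΔF = 6.36 W/m²; ΔT = 5.15 K

CO₂: 4.84 × ln(880/281) = 4.84 × ln(3.13167) = 4.84 × 1.14157 = 5.5252 W/m².
CH₄: 0.036 × (√2494 − √725) = 0.036 × (49.9400 − 26.9258) = 0.036 × 23.0142 = 0.8285 W/m².
SF₆: ΔF = 0.00057 × (6 − 0) = 0.00057 × 6 = 0.0034 W/m².
Total ΔF = 5.5252 + 0.8285 + 0.0034 = 6.3571 W/m².
ΔT = λ ΔF = 0.81 × 6.36 = 5.1516 K.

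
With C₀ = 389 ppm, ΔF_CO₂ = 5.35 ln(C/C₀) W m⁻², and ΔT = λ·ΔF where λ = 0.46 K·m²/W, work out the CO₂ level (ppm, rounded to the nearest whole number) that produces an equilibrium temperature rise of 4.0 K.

C ≈ 1976 ppm

Required forcing: ΔF = ΔT/λ = 4.0/0.46 = 8.6957 W/m².
Then ln(C/389) = ΔF/5.35 = 8.6957/5.35 = 1.62536.
So C = 389 × e^1.62536 = 389 × 5.08025 = 1976.22 ppm.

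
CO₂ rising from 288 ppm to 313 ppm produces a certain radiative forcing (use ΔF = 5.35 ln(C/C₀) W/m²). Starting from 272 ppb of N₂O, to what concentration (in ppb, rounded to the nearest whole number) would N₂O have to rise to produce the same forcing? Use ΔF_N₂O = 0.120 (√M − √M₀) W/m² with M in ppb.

CO₂ forcing: 5.35 × ln(313/288) = 5.35 × 0.083243 = 0.44535 W/m².
Set 0.120(√M − √272) = 0.44535: √M = 0.44535/0.120 + √272 = 3.7113 + 16.4924 = 20.2037.
M = (20.2037)² = 408.19 ppb.

M ≈ 408 ppb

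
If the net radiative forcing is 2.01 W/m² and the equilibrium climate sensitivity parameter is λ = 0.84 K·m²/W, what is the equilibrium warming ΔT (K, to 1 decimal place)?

ΔT = 1.7 K

ΔT = λ ΔF = 0.84 × 2.01 = 1.6884 K.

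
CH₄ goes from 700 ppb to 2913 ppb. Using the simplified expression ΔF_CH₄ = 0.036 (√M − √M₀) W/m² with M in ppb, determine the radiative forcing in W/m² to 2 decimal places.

ΔF = 0.99 W/m²

CH₄: 0.036 × (√2913 − √700) = 0.036 × (53.9722 − 26.4575) = 0.036 × 27.5147 = 0.9905 W/m².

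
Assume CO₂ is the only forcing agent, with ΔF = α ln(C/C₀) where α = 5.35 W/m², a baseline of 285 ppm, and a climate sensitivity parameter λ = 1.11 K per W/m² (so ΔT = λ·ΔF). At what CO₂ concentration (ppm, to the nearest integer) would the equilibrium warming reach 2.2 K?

Required forcing: ΔF = ΔT/λ = 2.2/1.11 = 1.9820 W/m².
Then ln(C/285) = ΔF/5.35 = 1.9820/5.35 = 0.37047.
So C = 285 × e^0.37047 = 285 × 1.44842 = 412.80 ppm.

C ≈ 413 ppm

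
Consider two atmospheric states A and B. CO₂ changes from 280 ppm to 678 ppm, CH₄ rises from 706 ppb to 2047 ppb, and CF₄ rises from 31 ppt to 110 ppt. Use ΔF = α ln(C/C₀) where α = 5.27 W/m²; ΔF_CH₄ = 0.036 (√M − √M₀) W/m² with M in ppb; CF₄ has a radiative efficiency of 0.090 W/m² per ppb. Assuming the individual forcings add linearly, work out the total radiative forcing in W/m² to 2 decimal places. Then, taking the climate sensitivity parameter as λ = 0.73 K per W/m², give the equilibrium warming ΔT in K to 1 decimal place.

CO₂: 5.27 × ln(678/280) = 5.27 × ln(2.42143) = 5.27 × 0.88436 = 4.6606 W/m².
CH₄: 0.036 × (√2047 − √706) = 0.036 × (45.2438 − 26.5707) = 0.036 × 18.6731 = 0.6722 W/m².
CF₄: Δ = 110 − 31 = 79 ppt = 0.079 ppb; ΔF = 0.090 × 0.079 = 0.0071 W/m².
Total ΔF = 4.6606 + 0.6722 + 0.0071 = 5.3399 W/m².
ΔT = λ ΔF = 0.73 × 5.34 = 3.8982 K.

ΔF = 5.34 W/m²; ΔT = 3.9 K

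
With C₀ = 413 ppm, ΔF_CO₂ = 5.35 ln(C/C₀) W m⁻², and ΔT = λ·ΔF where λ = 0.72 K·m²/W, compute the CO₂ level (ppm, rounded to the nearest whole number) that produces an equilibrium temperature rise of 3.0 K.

C ≈ 900 ppm

Required forcing: ΔF = ΔT/λ = 3.0/0.72 = 4.1667 W/m².
Then ln(C/413) = ΔF/5.35 = 4.1667/5.35 = 0.77882.
So C = 413 × e^0.77882 = 413 × 2.17890 = 899.89 ppm.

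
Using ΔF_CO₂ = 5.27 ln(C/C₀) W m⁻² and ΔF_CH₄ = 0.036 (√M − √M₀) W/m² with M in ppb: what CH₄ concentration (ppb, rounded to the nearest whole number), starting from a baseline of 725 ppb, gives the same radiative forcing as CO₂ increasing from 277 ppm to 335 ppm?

CO₂ forcing: 5.27 × ln(335/277) = 5.27 × 0.190113 = 1.00190 W/m².
Set 0.036(√M − √725) = 1.00190: √M = 1.00190/0.036 + √725 = 27.8306 + 26.9258 = 54.7564.
M = (54.7564)² = 2998.26 ppb.

M ≈ 2998 ppb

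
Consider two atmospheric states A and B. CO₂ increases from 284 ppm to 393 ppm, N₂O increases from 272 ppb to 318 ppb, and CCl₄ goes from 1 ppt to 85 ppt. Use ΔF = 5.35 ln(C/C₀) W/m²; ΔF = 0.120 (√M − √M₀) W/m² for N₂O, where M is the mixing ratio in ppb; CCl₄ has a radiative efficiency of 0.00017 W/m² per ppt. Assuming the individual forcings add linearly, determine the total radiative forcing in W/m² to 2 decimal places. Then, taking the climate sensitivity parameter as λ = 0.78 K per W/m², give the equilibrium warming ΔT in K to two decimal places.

CO₂: 5.35 × ln(393/284) = 5.35 × ln(1.38380) = 5.35 × 0.32483 = 1.7378 W/m².
N₂O: 0.120 × (√318 − √272) = 0.120 × (17.8326 − 16.4924) = 0.120 × 1.3402 = 0.1608 W/m².
CCl₄: ΔF = 0.00017 × (85 − 1) = 0.00017 × 84 = 0.0143 W/m².
Total ΔF = 1.7378 + 0.1608 + 0.0143 = 1.9129 W/m².
ΔT = λ ΔF = 0.78 × 1.91 = 1.4898 K.

ΔF = 1.91 W/m²; ΔT = 1.49 K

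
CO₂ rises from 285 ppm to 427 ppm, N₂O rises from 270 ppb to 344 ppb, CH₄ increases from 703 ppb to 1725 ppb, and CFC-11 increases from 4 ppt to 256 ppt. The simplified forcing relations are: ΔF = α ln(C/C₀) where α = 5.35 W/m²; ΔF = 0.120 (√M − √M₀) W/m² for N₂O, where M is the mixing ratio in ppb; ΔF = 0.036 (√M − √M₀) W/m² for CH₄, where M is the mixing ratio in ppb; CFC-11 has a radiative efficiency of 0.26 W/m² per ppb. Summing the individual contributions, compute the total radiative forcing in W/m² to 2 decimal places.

ΔF = 3.02 W/m²

CO₂: 5.35 × ln(427/285) = 5.35 × ln(1.49825) = 5.35 × 0.40430 = 2.1630 W/m².
N₂O: 0.120 × (√344 − √270) = 0.120 × (18.5472 − 16.4317) = 0.120 × 2.1155 = 0.2539 W/m².
CH₄: 0.036 × (√1725 − √703) = 0.036 × (41.5331 − 26.5141) = 0.036 × 15.0190 = 0.5407 W/m².
CFC-11: Δ = 256 − 4 = 252 ppt = 0.252 ppb; ΔF = 0.26 × 0.252 = 0.0655 W/m².
Total ΔF = 2.1630 + 0.2539 + 0.5407 + 0.0655 = 3.0231 W/m².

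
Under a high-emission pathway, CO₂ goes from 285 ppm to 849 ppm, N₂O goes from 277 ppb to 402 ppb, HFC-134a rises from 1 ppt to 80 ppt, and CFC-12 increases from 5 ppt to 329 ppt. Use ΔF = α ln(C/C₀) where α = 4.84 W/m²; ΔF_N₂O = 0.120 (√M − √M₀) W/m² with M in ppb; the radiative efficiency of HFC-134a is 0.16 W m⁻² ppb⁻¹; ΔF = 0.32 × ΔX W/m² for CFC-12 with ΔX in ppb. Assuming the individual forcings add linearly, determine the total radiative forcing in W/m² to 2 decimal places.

CO₂: 4.84 × ln(849/285) = 4.84 × ln(2.97895) = 4.84 × 1.09157 = 5.2832 W/m².
N₂O: 0.120 × (√402 − √277) = 0.120 × (20.0499 − 16.6433) = 0.120 × 3.4066 = 0.4088 W/m².
HFC-134a: Δ = 80 − 1 = 79 ppt = 0.079 ppb; ΔF = 0.16 × 0.079 = 0.0126 W/m².
CFC-12: Δ = 329 − 5 = 324 ppt = 0.324 ppb; ΔF = 0.32 × 0.324 = 0.1037 W/m².
Total ΔF = 5.2832 + 0.4088 + 0.0126 + 0.1037 = 5.8083 W/m².

ΔF = 5.81 W/m²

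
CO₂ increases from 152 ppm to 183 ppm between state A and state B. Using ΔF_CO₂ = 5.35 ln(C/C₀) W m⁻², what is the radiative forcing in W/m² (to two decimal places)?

CO₂ absorption bands are partially saturated, so forcing scales with the logarithm of the concentration ratio.
CO₂: 5.35 × ln(183/152) = 5.35 × ln(1.20395) = 5.35 × 0.18561 = 0.9930 W/m².

ΔF = 0.99 W/m²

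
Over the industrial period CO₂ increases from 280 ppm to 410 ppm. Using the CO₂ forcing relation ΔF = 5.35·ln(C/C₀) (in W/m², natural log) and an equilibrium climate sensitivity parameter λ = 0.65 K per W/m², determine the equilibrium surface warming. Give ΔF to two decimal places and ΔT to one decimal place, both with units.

CO₂: 5.35 × ln(410/280) = 5.35 × ln(1.46429) = 5.35 × 0.38137 = 2.0403 W/m².
ΔT = λ ΔF = 0.65 × 2.04 = 1.3260 K.

ΔF = 2.04 W/m²; ΔT = 1.3 K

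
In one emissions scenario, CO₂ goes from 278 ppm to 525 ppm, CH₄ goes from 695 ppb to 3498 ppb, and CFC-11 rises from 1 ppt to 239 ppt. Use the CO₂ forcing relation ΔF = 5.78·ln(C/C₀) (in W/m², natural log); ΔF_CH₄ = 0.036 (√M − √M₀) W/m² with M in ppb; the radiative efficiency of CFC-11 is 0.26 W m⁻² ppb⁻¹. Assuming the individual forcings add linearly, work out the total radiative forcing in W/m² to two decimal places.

ΔF = 4.92 W/m²

CO₂: 5.78 × ln(525/278) = 5.78 × ln(1.88849) = 5.78 × 0.63578 = 3.6748 W/m².
CH₄: 0.036 × (√3498 − √695) = 0.036 × (59.1439 − 26.3629) = 0.036 × 32.7810 = 1.1801 W/m².
CFC-11: Δ = 239 − 1 = 238 ppt = 0.238 ppb; ΔF = 0.26 × 0.238 = 0.0619 W/m².
Total ΔF = 3.6748 + 1.1801 + 0.0619 = 4.9168 W/m².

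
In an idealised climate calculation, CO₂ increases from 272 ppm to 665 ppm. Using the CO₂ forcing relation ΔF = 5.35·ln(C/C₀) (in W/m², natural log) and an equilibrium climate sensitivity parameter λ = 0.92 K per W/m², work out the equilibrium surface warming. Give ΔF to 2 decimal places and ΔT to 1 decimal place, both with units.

CO₂: 5.35 × ln(665/272) = 5.35 × ln(2.44485) = 5.35 × 0.89398 = 4.7828 W/m².
ΔT = λ ΔF = 0.92 × 4.78 = 4.3976 K.

ΔF = 4.78 W/m²; ΔT = 4.4 K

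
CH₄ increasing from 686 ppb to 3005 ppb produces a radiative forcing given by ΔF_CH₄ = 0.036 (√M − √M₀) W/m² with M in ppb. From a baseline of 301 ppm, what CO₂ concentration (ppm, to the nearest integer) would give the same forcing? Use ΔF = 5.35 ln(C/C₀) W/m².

CH₄ forcing: 0.036 × (√3005 − √686) = 0.036 × (54.8179 − 26.1916) = 0.036 × 28.6263 = 1.03055 W/m².
Set 5.35 ln(C/301) = 1.03055: ln(C/301) = 1.03055/5.35 = 0.19263, so C = 301 × e^0.19263 = 301 × 1.21243 = 364.94 ppm.

C ≈ 365 ppm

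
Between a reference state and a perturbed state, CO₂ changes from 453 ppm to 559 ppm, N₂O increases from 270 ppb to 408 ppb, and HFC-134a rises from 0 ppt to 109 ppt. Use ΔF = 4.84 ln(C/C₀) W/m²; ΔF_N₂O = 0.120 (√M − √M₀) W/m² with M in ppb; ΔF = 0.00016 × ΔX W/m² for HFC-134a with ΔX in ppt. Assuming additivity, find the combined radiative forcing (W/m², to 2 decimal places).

CO₂: 4.84 × ln(559/453) = 4.84 × ln(1.23400) = 4.84 × 0.21026 = 1.0177 W/m².
N₂O: 0.120 × (√408 − √270) = 0.120 × (20.1990 − 16.4317) = 0.120 × 3.7673 = 0.4521 W/m².
HFC-134a: ΔF = 0.00016 × (109 − 0) = 0.00016 × 109 = 0.0174 W/m².
Total ΔF = 1.0177 + 0.4521 + 0.0174 = 1.4872 W/m².

ΔF = 1.49 W/m²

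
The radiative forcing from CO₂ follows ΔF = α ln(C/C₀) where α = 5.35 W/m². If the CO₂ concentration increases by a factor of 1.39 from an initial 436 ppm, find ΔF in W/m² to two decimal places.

ΔF = 1.76 W/m²

Because the forcing depends only on the ratio C/C₀, the initial concentration does not enter.
ΔF = 5.35 × ln(1.39) = 5.35 × 0.32930 = 1.7618 W/m².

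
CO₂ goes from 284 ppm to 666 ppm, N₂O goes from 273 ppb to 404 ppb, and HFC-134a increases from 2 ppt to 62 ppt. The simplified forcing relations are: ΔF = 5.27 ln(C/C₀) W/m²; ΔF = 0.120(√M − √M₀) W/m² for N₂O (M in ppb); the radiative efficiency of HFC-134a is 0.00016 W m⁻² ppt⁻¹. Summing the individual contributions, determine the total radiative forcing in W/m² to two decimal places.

ΔF = 4.93 W/m²

CO₂: 5.27 × ln(666/284) = 5.27 × ln(2.34507) = 5.27 × 0.85232 = 4.4917 W/m².
N₂O: 0.120 × (√404 − √273) = 0.120 × (20.0998 − 16.5227) = 0.120 × 3.5771 = 0.4293 W/m².
HFC-134a: ΔF = 0.00016 × (62 − 2) = 0.00016 × 60 = 0.0096 W/m².
Total ΔF = 4.4917 + 0.4293 + 0.0096 = 4.9306 W/m².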